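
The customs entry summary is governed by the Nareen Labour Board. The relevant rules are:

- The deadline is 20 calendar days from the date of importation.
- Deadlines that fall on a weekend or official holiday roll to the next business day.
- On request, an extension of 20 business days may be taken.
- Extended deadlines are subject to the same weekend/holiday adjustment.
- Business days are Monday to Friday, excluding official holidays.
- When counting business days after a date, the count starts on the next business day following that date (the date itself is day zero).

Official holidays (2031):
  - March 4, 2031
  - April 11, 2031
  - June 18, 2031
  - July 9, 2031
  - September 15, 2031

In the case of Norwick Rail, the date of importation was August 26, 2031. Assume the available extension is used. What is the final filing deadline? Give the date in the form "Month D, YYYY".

October 14, 2031

From August 26, 2031, 20 calendar days later is September 15, 2031.
September 15, 2031 is a listed holiday; the next business day is September 16, 2031 (Tuesday).
Counting 20 further business days from September 16, 2031 reaches October 14, 2031.
October 14, 2031 (Tuesday) is already a business day.
Final deadline: October 14, 2031.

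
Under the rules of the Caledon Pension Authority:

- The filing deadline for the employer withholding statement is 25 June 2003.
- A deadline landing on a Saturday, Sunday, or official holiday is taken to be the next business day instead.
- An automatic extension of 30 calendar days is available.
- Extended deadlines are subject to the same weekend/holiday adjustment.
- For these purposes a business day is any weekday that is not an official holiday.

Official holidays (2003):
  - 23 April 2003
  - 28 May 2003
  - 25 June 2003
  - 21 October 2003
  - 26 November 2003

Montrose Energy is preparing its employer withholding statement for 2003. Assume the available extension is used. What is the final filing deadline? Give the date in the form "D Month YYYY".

The statutory due date is 25 June 2003.
25 June 2003 falls on a listed holiday. Rolling to the next business day gives 26 June 2003, a Thursday.
With the 30-day extension, 26 June 2003 becomes 26 July 2003.
26 July 2003 falls on a Saturday. Rolling to the next business day gives 28 July 2003, a Monday.
The final due date is 28 July 2003.

28 July 2003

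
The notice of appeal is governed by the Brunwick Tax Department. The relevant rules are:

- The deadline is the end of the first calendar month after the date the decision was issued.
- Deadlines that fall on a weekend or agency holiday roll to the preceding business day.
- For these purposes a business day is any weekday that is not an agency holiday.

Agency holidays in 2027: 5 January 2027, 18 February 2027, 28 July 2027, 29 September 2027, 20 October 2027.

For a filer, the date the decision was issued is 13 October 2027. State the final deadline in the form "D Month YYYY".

1 month after 13 October 2027 falls in November 2027; the last day of that month is 30 November 2027.
30 November 2027 (Tuesday) is already a business day.
So the filing is due 30 November 2027.

30 November 2027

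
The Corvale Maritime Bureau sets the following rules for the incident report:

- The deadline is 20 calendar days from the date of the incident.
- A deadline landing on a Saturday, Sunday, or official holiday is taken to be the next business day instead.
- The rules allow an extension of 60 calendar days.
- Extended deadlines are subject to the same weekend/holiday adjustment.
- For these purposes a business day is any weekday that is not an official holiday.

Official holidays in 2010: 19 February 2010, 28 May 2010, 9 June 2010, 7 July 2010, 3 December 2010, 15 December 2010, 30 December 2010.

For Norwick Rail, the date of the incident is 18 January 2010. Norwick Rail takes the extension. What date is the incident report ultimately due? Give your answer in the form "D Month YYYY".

9 April 2010

20 calendar days after 18 January 2010 is 7 February 2010.
7 February 2010 is a Sunday, so it moves to the next business day, 8 February 2010 (Monday).
Add the 60 calendar-day extension to 8 February 2010: 9 April 2010.
9 April 2010 (Friday) is already a business day.
Deadline: 9 April 2010.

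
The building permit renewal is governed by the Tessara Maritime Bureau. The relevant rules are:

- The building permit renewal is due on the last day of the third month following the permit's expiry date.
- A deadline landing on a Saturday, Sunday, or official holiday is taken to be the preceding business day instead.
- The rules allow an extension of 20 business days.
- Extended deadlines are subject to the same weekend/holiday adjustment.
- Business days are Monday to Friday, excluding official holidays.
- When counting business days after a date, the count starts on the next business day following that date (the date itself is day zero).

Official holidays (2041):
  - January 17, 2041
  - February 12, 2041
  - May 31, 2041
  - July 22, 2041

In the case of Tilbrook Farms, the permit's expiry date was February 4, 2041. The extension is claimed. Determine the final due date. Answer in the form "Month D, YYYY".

The third month after February 4, 2041 is May 2041, whose last day is May 31, 2041.
Because May 31, 2041 is a listed holiday, the deadline becomes May 30, 2041 (Thursday).
Counting 20 further business days from May 30, 2041 reaches June 28, 2041.
June 28, 2041 is a Friday and not a listed holiday, so it stands.
Final deadline: June 28, 2041.

June 28, 2041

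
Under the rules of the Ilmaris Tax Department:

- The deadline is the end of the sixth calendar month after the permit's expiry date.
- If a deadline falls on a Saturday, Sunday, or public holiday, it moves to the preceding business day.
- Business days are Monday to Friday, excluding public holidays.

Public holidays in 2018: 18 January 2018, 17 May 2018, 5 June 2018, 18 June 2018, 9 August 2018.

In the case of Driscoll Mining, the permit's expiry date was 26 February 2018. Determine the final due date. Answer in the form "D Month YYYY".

31 August 2018

The sixth month after 26 February 2018 is August 2018, whose last day is 31 August 2018.
31 August 2018 (Friday) is already a business day.
The final due date is 31 August 2018.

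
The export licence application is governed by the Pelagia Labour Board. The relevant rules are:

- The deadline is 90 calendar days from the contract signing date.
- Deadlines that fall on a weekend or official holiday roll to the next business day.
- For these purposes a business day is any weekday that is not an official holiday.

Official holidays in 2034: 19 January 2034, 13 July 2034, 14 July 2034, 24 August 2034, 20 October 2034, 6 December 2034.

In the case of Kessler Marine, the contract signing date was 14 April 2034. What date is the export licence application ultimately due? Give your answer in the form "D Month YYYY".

17 July 2034

From 14 April 2034, 90 calendar days later is 13 July 2034.
13 July 2034 is a listed holiday, so it moves to the next business day, 17 July 2034 (Monday).
Final deadline: 17 July 2034.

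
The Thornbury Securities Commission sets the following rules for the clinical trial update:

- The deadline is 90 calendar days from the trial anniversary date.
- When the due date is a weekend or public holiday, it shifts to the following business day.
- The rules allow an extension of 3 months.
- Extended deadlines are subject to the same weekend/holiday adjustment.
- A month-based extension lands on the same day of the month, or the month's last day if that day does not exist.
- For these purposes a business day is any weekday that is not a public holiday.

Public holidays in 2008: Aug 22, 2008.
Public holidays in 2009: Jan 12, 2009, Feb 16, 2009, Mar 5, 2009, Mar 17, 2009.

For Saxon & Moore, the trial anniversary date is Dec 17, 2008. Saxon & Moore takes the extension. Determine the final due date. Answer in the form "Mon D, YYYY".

Jun 18, 2009

Adding 90 calendar days to Dec 17, 2008 gives Mar 17, 2009.
Mar 17, 2009 is a listed holiday, so it moves to the next business day, Mar 18, 2009 (Wednesday).
The 3 months extension carries Mar 18, 2009 to Jun 18, 2009.
Since Jun 18, 2009 is a Thursday and not a holiday, the date is unchanged.
So the filing is due Jun 18, 2009.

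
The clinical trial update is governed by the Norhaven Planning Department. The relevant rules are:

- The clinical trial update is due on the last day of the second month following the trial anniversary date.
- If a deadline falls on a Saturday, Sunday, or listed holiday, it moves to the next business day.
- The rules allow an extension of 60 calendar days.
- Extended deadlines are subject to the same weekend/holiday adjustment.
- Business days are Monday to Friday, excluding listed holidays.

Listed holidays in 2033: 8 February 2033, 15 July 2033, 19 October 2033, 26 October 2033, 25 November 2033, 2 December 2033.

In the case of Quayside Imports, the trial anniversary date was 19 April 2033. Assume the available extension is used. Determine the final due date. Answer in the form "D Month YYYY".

The second month after 19 April 2033 is June 2033, whose last day is 30 June 2033.
Since 30 June 2033 is a Thursday and not a holiday, the date is unchanged.
Applying the 60-calendar-day extension: 30 June 2033 + 60 days = 29 August 2033.
29 August 2033 falls on a Monday, which is a business day, so no adjustment is needed.
Deadline: 29 August 2033.

29 August 2033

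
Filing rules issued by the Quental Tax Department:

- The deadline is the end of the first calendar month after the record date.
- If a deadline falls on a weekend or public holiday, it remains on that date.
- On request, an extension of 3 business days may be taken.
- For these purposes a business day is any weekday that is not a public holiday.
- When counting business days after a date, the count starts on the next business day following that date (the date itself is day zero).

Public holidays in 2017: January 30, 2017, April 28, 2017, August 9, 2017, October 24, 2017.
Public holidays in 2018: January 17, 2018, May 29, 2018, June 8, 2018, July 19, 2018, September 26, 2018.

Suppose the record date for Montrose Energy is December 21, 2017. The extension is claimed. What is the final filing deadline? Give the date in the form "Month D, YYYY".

February 5, 2018

1 month after December 21, 2017 falls in January 2018; the last day of that month is January 31, 2018.
January 31, 2018 is a Wednesday; no weekend or holiday adjustment applies.
Applying the 3-business-day extension: 3 business days after January 31, 2018 is February 5, 2018.
February 5, 2018 is a Monday; no weekend or holiday adjustment applies.
Final deadline: February 5, 2018.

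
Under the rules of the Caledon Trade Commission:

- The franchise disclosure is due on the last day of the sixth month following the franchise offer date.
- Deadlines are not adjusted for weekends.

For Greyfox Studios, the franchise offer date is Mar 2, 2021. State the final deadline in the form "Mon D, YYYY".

Sep 30, 2021

6 months after Mar 2, 2021 is September 2021; that month ends on Sep 30, 2021.
Sep 30, 2021 is a Thursday; no weekend or holiday adjustment applies.
Final deadline: Sep 30, 2021.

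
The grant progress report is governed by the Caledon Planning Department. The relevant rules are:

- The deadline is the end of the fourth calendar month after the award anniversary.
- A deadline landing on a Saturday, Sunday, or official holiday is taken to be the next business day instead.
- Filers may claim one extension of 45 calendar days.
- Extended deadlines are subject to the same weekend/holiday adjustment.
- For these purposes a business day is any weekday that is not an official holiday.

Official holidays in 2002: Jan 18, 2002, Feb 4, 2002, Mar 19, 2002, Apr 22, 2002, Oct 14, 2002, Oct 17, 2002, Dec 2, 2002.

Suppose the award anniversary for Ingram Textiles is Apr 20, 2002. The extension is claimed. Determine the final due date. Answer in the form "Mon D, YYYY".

4 months after Apr 20, 2002 falls in August 2002; the last day of that month is Aug 31, 2002.
Aug 31, 2002 is a Saturday; the next business day is Sep 2, 2002 (Monday).
Applying the 45-calendar-day extension: Sep 2, 2002 + 45 days = Oct 17, 2002.
Because Oct 17, 2002 is a listed holiday, the deadline becomes Oct 18, 2002 (Friday).
Deadline: Oct 18, 2002.

Oct 18, 2002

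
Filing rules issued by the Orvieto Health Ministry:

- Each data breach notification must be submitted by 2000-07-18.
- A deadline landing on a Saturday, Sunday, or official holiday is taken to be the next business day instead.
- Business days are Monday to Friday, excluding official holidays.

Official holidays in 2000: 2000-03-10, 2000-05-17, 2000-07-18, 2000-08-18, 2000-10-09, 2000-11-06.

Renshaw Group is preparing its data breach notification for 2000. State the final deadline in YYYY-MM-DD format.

The statutory due date is 2000-07-18.
2000-07-18 is a listed holiday; the next business day is 2000-07-19 (Wednesday).
The final due date is 2000-07-19.

2000-07-19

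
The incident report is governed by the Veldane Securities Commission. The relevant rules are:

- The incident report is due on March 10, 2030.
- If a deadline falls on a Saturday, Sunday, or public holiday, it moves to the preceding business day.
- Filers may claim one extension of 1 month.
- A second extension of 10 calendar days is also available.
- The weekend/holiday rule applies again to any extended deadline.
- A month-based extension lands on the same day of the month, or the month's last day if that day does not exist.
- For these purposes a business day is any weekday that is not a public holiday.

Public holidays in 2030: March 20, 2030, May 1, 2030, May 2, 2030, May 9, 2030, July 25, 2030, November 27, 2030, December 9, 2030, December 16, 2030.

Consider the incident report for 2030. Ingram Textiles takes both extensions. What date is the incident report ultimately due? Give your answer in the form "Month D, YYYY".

Start from the fixed due date, March 10, 2030.
March 10, 2030 falls on a Sunday. Rolling to the preceding business day gives March 8, 2030, a Friday.
Applying the 1 month extension: 1 month after March 8, 2030 is April 8, 2030.
April 8, 2030 is a Monday and not a listed holiday, so it stands.
Applying the 10-calendar-day extension: April 8, 2030 + 10 days = April 18, 2030.
Since April 18, 2030 is a Thursday and not a holiday, the date is unchanged.
So the filing is due April 18, 2030.

April 18, 2030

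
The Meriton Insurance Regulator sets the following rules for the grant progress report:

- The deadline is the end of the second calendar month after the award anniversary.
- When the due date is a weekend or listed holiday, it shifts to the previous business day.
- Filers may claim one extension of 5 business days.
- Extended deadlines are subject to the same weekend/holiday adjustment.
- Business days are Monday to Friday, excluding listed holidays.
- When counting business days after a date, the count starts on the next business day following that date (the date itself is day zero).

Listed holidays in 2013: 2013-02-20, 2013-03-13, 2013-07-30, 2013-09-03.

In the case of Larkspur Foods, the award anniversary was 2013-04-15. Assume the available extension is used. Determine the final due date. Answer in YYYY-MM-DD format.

2013-07-05

The second month after 2013-04-15 is June 2013, whose last day is 2013-06-30.
2013-06-30 is a Sunday; the preceding business day is 2013-06-28 (Friday).
Applying the 5-business-day extension: 5 business days after 2013-06-28 is 2013-07-05.
2013-07-05 is a Friday and not a listed holiday, so it stands.
Final deadline: 2013-07-05.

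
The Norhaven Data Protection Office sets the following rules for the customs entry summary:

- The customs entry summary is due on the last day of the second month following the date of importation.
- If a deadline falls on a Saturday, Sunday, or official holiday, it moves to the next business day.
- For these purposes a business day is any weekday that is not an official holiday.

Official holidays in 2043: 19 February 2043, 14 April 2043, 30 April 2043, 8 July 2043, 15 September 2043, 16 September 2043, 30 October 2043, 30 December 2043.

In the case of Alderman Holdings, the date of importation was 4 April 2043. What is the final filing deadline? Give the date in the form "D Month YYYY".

30 June 2043

2 months after 4 April 2043 is June 2043; that month ends on 30 June 2043.
30 June 2043 is a Tuesday and not a listed holiday, so it stands.
Deadline: 30 June 2043.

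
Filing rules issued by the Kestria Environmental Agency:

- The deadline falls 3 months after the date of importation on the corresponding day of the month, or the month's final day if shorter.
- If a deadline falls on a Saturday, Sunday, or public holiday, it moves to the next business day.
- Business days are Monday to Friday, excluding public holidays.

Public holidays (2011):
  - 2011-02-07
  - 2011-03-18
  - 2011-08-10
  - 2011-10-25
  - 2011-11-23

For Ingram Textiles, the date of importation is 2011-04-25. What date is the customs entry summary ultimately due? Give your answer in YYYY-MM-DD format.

2011-07-25

3 months after 2011-04-25, on the same day of the month, is 2011-07-25.
2011-07-25 falls on a Monday, which is a business day, so no adjustment is needed.
So the filing is due 2011-07-25.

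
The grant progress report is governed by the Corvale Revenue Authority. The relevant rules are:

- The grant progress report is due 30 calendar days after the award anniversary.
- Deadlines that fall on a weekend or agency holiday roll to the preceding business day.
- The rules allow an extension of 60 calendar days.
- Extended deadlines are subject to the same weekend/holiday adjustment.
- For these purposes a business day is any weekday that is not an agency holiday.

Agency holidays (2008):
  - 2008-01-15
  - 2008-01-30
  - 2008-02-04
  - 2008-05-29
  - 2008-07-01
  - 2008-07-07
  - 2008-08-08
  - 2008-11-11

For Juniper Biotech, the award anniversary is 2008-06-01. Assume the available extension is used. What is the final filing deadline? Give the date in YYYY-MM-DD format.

From 2008-06-01, 30 calendar days later is 2008-07-01.
2008-07-01 is a listed holiday; the preceding business day is 2008-06-30 (Monday).
Applying the 60-calendar-day extension: 2008-06-30 + 60 days = 2008-08-29.
2008-08-29 is a Friday and not a listed holiday, so it stands.
Final deadline: 2008-08-29.

2008-08-29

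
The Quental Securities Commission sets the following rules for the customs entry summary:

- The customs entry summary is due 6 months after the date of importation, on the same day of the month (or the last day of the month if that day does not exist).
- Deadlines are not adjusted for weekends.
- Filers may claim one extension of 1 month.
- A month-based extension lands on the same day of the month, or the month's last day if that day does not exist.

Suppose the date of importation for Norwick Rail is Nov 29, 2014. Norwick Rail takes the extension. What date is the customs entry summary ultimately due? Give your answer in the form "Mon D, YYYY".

Jun 29, 2015

Moving 6 months forward from Nov 29, 2014 on the corresponding day gives May 29, 2015.
May 29, 2015 is a Friday; no weekend or holiday adjustment applies.
Applying the 1 month extension: 1 month after May 29, 2015 is Jun 29, 2015.
No adjustment is made for weekends or holidays, so Jun 29, 2015 stands.
The final due date is Jun 29, 2015.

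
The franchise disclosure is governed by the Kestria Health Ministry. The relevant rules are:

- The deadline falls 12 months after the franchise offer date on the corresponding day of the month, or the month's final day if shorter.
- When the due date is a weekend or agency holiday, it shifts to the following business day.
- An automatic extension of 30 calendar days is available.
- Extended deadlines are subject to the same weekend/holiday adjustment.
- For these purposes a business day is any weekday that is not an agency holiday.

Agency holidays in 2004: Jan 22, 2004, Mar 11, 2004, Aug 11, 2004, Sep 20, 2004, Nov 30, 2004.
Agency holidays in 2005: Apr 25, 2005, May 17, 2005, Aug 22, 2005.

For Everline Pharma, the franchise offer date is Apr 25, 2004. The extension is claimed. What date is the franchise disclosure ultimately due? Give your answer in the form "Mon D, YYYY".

12 months after Apr 25, 2004, on the same day of the month, is Apr 25, 2005.
Apr 25, 2005 falls on a listed holiday. Rolling to the next business day gives Apr 26, 2005, a Tuesday.
The 30-calendar-day extension moves the deadline from Apr 26, 2005 to May 26, 2005.
May 26, 2005 is a Thursday and not a listed holiday, so it stands.
So the filing is due May 26, 2005.

May 26, 2005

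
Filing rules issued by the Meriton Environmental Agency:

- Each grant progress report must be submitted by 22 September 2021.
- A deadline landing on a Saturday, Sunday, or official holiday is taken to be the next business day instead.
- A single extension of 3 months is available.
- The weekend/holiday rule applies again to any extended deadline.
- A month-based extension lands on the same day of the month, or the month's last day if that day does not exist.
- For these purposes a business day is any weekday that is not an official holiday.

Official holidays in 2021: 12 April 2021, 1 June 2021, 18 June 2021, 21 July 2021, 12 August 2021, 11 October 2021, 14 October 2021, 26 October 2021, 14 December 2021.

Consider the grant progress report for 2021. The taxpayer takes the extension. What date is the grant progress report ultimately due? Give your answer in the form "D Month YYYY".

Start from the fixed due date, 22 September 2021.
22 September 2021 is a Wednesday and not a listed holiday, so it stands.
Add 3 months to 22 September 2021: 22 December 2021.
22 December 2021 falls on a Wednesday, which is a business day, so no adjustment is needed.
Final deadline: 22 December 2021.

22 December 2021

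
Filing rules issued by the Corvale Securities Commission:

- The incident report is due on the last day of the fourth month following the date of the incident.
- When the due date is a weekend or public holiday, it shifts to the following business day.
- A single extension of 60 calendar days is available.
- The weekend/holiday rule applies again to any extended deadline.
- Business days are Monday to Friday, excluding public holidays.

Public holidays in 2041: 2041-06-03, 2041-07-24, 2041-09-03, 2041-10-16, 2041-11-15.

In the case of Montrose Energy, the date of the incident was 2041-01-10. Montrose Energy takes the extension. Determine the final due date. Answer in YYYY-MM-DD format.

2041-07-30

4 months after 2041-01-10 falls in May 2041; the last day of that month is 2041-05-31.
2041-05-31 (Friday) is already a business day.
Applying the 60-calendar-day extension: 2041-05-31 + 60 days = 2041-07-30.
2041-07-30 (Tuesday) is already a business day.
Final deadline: 2041-07-30.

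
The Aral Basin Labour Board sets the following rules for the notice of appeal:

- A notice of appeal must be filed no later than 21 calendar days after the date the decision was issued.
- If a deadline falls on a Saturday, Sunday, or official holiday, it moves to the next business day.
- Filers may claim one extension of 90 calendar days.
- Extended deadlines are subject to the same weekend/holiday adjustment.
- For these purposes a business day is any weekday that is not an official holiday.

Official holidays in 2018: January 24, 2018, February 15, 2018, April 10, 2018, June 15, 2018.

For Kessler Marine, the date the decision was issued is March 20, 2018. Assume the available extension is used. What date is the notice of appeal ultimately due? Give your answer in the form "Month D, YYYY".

July 10, 2018

21 calendar days after March 20, 2018 is April 10, 2018.
April 10, 2018 is a listed holiday, so it moves to the next business day, April 11, 2018 (Wednesday).
With the 90-day extension, April 11, 2018 becomes July 10, 2018.
July 10, 2018 (Tuesday) is already a business day.
The final due date is July 10, 2018.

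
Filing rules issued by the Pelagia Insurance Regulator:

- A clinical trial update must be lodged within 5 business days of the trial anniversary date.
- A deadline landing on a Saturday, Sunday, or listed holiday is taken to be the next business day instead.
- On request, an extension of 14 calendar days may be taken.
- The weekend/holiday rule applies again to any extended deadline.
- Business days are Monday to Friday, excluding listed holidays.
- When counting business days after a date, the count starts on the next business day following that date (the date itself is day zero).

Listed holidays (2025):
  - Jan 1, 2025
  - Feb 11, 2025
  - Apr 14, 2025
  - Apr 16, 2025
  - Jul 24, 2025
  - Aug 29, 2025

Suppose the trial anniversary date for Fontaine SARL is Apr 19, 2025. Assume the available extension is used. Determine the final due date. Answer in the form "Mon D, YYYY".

May 9, 2025

Starting the day after Apr 19, 2025 and counting 5 business days lands on Apr 25, 2025.
Apr 25, 2025 falls on a Friday, which is a business day, so no adjustment is needed.
Add the 14 calendar-day extension to Apr 25, 2025: May 9, 2025.
May 9, 2025 (Friday) is already a business day.
So the filing is due May 9, 2025.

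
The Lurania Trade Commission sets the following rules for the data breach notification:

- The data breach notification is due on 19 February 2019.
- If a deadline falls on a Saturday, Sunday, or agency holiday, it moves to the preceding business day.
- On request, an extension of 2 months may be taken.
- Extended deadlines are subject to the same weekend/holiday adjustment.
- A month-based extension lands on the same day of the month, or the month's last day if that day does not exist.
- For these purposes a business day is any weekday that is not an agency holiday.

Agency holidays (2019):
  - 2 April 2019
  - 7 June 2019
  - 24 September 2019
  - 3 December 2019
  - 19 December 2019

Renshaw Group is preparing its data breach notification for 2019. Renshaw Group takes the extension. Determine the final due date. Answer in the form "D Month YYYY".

The stated deadline is 19 February 2019.
19 February 2019 falls on a Tuesday, which is a business day, so no adjustment is needed.
Applying the 2 months extension: 2 months after 19 February 2019 is 19 April 2019.
19 April 2019 is a Friday and not a listed holiday, so it stands.
Final deadline: 19 April 2019.

19 April 2019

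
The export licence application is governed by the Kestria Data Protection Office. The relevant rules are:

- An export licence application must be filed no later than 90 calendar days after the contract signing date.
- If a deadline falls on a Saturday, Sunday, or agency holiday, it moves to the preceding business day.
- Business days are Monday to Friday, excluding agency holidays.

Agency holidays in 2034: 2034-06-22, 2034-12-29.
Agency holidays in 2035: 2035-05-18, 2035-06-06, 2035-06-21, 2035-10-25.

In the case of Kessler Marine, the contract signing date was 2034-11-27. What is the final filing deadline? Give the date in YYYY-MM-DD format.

2035-02-23

From 2034-11-27, 90 calendar days later is 2035-02-25.
Because 2035-02-25 is a Sunday, the deadline becomes 2035-02-23 (Friday).
Final deadline: 2035-02-23.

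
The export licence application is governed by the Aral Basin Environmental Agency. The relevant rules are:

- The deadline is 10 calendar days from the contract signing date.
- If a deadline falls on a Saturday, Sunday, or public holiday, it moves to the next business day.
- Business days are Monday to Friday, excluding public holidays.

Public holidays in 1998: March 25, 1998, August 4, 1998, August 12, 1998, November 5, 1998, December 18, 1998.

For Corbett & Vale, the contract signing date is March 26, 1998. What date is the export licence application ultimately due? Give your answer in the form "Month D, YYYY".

From March 26, 1998, 10 calendar days later is April 5, 1998.
April 5, 1998 falls on a Sunday. Rolling to the next business day gives April 6, 1998, a Monday.
The final due date is April 6, 1998.

April 6, 1998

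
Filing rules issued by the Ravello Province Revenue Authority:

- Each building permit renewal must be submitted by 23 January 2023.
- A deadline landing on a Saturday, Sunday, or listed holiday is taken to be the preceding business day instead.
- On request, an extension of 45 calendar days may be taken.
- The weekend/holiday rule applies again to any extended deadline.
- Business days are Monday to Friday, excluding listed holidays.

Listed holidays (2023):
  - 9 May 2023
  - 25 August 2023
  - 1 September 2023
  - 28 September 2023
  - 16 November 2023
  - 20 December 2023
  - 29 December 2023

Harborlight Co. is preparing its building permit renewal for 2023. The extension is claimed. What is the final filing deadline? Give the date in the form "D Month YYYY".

The statutory due date is 23 January 2023.
23 January 2023 is a Monday and not a listed holiday, so it stands.
With the 45-day extension, 23 January 2023 becomes 9 March 2023.
9 March 2023 (Thursday) is already a business day.
Final deadline: 9 March 2023.

9 March 2023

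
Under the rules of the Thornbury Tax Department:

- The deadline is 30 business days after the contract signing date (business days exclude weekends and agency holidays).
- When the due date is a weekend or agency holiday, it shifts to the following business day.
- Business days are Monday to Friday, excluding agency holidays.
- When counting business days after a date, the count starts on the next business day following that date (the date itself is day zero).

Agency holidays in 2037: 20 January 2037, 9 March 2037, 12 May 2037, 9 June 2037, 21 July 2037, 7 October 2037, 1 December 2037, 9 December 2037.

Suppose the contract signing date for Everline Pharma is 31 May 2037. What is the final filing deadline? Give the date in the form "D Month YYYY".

13 July 2037

Counting 30 business days after 31 May 2037 (skipping weekends and listed holidays) reaches 13 July 2037.
13 July 2037 is a Monday and not a listed holiday, so it stands.
The final due date is 13 July 2037.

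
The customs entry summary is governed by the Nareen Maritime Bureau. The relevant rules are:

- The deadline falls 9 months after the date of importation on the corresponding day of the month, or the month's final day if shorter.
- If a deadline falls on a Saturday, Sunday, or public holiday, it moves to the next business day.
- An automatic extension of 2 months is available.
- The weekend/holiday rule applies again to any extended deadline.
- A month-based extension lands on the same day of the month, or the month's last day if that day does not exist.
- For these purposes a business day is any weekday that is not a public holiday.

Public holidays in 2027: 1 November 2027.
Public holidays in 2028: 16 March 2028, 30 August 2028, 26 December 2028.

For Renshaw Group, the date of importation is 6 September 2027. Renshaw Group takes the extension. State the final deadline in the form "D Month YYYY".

7 August 2028

9 months after 6 September 2027, on the same day of the month, is 6 June 2028.
6 June 2028 is a Tuesday and not a listed holiday, so it stands.
Add 2 months to 6 June 2028: 6 August 2028.
6 August 2028 is a Sunday; the next business day is 7 August 2028 (Monday).
So the filing is due 7 August 2028.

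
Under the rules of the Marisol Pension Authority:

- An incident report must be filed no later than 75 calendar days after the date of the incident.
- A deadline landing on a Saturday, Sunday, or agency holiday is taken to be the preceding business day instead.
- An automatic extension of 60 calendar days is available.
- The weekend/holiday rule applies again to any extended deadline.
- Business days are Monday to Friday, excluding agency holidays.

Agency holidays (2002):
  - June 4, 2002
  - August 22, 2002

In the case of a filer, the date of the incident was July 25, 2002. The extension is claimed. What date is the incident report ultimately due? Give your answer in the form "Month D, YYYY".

December 6, 2002

75 calendar days after July 25, 2002 is October 8, 2002.
Since October 8, 2002 is a Tuesday and not a holiday, the date is unchanged.
The 60-calendar-day extension moves the deadline from October 8, 2002 to December 7, 2002.
December 7, 2002 falls on a Saturday. Rolling to the preceding business day gives December 6, 2002, a Friday.
Final deadline: December 6, 2002.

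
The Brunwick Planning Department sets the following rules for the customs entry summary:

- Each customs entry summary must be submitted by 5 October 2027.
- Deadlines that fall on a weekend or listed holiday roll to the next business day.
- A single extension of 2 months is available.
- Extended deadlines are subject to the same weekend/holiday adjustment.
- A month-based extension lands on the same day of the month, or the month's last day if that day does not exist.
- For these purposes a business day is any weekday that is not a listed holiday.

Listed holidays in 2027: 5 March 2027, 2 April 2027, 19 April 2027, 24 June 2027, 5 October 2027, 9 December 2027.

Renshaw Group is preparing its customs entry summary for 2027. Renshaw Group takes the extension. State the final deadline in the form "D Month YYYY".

6 December 2027

The stated deadline is 5 October 2027.
5 October 2027 is a listed holiday, so it moves to the next business day, 6 October 2027 (Wednesday).
Add 2 months to 6 October 2027: 6 December 2027.
6 December 2027 is a Monday and not a listed holiday, so it stands.
Final deadline: 6 December 2027.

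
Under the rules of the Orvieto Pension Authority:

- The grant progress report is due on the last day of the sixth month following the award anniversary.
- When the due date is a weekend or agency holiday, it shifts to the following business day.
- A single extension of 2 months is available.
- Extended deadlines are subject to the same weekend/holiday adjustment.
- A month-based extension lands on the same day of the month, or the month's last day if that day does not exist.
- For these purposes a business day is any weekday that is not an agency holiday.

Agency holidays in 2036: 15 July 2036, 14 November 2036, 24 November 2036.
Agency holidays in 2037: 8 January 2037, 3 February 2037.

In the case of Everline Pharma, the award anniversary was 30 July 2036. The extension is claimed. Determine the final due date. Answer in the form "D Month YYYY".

2 April 2037

6 months after 30 July 2036 is January 2037; that month ends on 31 January 2037.
Because 31 January 2037 is a Saturday, the deadline becomes 2 February 2037 (Monday).
Applying the 2 months extension: 2 months after 2 February 2037 is 2 April 2037.
2 April 2037 (Thursday) is already a business day.
Deadline: 2 April 2037.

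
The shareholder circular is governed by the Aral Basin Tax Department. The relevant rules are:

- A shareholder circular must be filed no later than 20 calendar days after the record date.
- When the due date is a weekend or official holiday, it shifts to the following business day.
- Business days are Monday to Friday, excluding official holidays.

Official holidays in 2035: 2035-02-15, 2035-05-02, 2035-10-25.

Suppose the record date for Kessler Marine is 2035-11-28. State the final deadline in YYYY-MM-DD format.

2035-12-18

20 calendar days after 2035-11-28 is 2035-12-18.
2035-12-18 falls on a Tuesday, which is a business day, so no adjustment is needed.
So the filing is due 2035-12-18.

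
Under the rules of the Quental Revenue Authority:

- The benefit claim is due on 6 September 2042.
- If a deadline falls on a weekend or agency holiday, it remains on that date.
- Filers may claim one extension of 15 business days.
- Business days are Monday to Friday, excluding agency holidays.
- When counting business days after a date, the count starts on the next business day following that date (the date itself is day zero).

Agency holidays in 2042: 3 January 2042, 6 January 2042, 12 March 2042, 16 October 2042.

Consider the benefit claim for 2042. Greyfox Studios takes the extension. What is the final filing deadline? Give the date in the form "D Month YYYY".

The statutory due date is 6 September 2042.
6 September 2042 is a Saturday; no weekend or holiday adjustment applies.
Counting 15 further business days from 6 September 2042 reaches 26 September 2042.
No adjustment is made for weekends or holidays, so 26 September 2042 stands.
So the filing is due 26 September 2042.

26 September 2042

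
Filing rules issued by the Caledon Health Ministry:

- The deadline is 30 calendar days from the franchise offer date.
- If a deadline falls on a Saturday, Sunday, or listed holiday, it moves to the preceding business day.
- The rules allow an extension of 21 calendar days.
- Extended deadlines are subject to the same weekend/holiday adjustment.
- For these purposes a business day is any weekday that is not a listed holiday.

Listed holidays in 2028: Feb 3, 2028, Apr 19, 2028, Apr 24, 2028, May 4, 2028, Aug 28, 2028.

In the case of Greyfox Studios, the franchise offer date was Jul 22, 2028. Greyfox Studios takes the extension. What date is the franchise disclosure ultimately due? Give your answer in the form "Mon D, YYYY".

Adding 30 calendar days to Jul 22, 2028 gives Aug 21, 2028.
Aug 21, 2028 (Monday) is already a business day.
Applying the 21-calendar-day extension: Aug 21, 2028 + 21 days = Sep 11, 2028.
Sep 11, 2028 falls on a Monday, which is a business day, so no adjustment is needed.
Final deadline: Sep 11, 2028.

Sep 11, 2028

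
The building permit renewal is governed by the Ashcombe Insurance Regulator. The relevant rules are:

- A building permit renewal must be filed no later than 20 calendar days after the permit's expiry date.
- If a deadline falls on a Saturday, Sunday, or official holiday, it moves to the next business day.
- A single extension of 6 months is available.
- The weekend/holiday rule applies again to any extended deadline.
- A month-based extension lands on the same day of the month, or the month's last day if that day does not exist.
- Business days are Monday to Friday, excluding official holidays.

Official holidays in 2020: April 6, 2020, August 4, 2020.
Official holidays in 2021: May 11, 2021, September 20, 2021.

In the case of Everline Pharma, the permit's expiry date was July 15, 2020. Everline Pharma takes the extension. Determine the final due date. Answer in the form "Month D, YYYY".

February 5, 2021

Adding 20 calendar days to July 15, 2020 gives August 4, 2020.
August 4, 2020 is a listed holiday; the next business day is August 5, 2020 (Wednesday).
Add 6 months to August 5, 2020: February 5, 2021.
Since February 5, 2021 is a Friday and not a holiday, the date is unchanged.
So the filing is due February 5, 2021.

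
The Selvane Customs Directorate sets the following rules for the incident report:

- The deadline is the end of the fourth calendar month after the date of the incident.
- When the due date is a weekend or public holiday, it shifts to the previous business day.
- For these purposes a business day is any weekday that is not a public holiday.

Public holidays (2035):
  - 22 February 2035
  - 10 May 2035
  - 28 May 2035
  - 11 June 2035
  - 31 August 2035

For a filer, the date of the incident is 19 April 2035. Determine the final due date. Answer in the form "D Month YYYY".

4 months after 19 April 2035 falls in August 2035; the last day of that month is 31 August 2035.
31 August 2035 falls on a listed holiday. Rolling to the preceding business day gives 30 August 2035, a Thursday.
Deadline: 30 August 2035.

30 August 2035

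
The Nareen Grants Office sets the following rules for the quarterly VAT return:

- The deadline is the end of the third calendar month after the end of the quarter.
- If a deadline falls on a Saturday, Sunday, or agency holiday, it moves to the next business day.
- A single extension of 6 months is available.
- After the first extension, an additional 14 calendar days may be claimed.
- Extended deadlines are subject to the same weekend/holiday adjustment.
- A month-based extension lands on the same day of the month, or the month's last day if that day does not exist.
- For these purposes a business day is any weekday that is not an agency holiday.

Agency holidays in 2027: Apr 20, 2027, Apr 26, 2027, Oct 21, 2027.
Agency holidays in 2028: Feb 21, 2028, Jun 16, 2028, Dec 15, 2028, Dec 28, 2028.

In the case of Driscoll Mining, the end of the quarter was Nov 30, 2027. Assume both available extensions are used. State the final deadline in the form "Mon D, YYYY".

Sep 12, 2028

3 months after Nov 30, 2027 falls in February 2028; the last day of that month is Feb 29, 2028.
Feb 29, 2028 is a Tuesday and not a listed holiday, so it stands.
Add 6 months to Feb 29, 2028: Aug 29, 2028.
Since Aug 29, 2028 is a Tuesday and not a holiday, the date is unchanged.
The 14-calendar-day extension moves the deadline from Aug 29, 2028 to Sep 12, 2028.
Since Sep 12, 2028 is a Tuesday and not a holiday, the date is unchanged.
Deadline: Sep 12, 2028.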